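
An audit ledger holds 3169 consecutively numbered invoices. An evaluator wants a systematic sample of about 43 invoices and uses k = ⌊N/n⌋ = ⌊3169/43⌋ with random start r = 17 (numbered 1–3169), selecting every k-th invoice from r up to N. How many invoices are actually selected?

k = ⌊3169/43⌋ = 73
Achieved size = ⌊(3169 − 17)/73⌋ + 1 = ⌊3152/73⌋ + 1 = 43 + 1 = 44
(last selection: 17 + 43×73 = 3156 ≤ 3169; next would be 3229 > 3169)

44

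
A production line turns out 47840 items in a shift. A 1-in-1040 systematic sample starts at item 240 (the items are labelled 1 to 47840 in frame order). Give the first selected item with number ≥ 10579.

10640

k = 1040
Steps past start: ⌈(10579 − 240)/1040⌉ = ⌈10339/1040⌉ = 10
Selected item: 240 + 10×1040 = 10640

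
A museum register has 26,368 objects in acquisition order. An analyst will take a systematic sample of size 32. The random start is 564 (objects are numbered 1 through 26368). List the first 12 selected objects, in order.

k = N/n = 26368/32 = 824
object 1: 564
object 2: 564 + 824 = 1388
object 3: 1388 + 824 = 2212
object 4: 2212 + 824 = 3036
object 5: 3036 + 824 = 3860
object 6: 3860 + 824 = 4684
object 7: 4684 + 824 = 5508
object 8: 5508 + 824 = 6332
object 9: 6332 + 824 = 7156
object 10: 7156 + 824 = 7980
object 11: 7980 + 824 = 8804
object 12: 8804 + 824 = 9628

564, 1388, 2212, 3036, 3860, 4684, 5508, 6332, 7156, 7980, 8804, 9628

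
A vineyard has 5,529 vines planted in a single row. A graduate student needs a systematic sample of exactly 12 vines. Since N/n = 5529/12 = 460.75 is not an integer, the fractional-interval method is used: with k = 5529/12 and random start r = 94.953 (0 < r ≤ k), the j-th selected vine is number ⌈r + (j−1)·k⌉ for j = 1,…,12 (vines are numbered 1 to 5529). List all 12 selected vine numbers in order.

j=1: r + 0k = 94.953 → ⌈·⌉ = 95
j=2: r + 1k = 555.703 → ⌈·⌉ = 556
j=3: r + 2k = 1016.453 → ⌈·⌉ = 1017
j=4: r + 3k = 1477.203 → ⌈·⌉ = 1478
j=5: r + 4k = 1937.953 → ⌈·⌉ = 1938
j=6: r + 5k = 2398.703 → ⌈·⌉ = 2399
j=7: r + 6k = 2859.453 → ⌈·⌉ = 2860
j=8: r + 7k = 3320.203 → ⌈·⌉ = 3321
j=9: r + 8k = 3780.953 → ⌈·⌉ = 3781
j=10: r + 9k = 4241.703 → ⌈·⌉ = 4242
j=11: r + 10k = 4702.453 → ⌈·⌉ = 4703
j=12: r + 11k = 5163.203 → ⌈·⌉ = 5164

95, 556, 1017, 1478, 1938, 2399, 2860, 3321, 3781, 4242, 4703, 5164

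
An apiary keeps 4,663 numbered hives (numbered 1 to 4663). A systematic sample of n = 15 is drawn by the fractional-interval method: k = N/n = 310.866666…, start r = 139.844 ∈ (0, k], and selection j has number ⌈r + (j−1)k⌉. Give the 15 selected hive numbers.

140, 451, 762, 1073, 1384, 1695, 2006, 2316, 2627, 2938, 3249, 3560, 3871, 4182, 4492

j=1: r + 0k = 139.844 → ⌈·⌉ = 140
j=2: r + 1k = 450.710666… → ⌈·⌉ = 451
j=3: r + 2k = 761.577333… → ⌈·⌉ = 762
j=4: r + 3k = 1072.444 → ⌈·⌉ = 1073
j=5: r + 4k = 1383.310666… → ⌈·⌉ = 1384
j=6: r + 5k = 1694.177333… → ⌈·⌉ = 1695
j=7: r + 6k = 2005.044 → ⌈·⌉ = 2006
j=8: r + 7k = 2315.910666… → ⌈·⌉ = 2316
j=9: r + 8k = 2626.777333… → ⌈·⌉ = 2627
j=10: r + 9k = 2937.644 → ⌈·⌉ = 2938
j=11: r + 10k = 3248.510666… → ⌈·⌉ = 3249
j=12: r + 11k = 3559.377333… → ⌈·⌉ = 3560
j=13: r + 12k = 3870.244 → ⌈·⌉ = 3871
j=14: r + 13k = 4181.110666… → ⌈·⌉ = 4182
j=15: r + 14k = 4491.977333… → ⌈·⌉ = 4492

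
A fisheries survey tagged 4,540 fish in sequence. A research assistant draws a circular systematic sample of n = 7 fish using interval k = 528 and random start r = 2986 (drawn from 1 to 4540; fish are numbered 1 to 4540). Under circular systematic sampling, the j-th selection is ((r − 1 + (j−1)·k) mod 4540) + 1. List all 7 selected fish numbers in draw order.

2986, 3514, 4042, 30, 558, 1086, 1614

Selection 1: 2986
Selection 2: 2986 + 528 = 3514
Selection 3: 3514 + 528 = 4042
Selection 4: 4042 + 528 = 4570 → 4570 − 4540 = 30
Selection 5: 30 + 528 = 558
Selection 6: 558 + 528 = 1086
Selection 7: 1086 + 528 = 1614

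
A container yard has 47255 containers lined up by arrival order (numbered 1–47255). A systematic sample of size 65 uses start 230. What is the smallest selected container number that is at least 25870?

k = 47255/65 = 727
Steps past start: ⌈(25870 − 230)/727⌉ = ⌈25640/727⌉ = 36
Selected container: 230 + 36×727 = 26402

26402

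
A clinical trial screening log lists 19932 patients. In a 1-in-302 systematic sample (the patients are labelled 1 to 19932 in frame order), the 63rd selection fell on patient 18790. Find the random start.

66

k = 302
r = 18790 − (63−1)×302 = 18790 − 18724 = 66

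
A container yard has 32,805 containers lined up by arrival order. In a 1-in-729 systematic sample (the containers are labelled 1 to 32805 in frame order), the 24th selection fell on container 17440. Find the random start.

k = 729
r = 17440 − (24−1)×729 = 17440 − 16767 = 673

673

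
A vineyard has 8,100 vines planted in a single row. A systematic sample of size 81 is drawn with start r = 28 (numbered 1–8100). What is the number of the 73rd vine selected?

k = 8100/81 = 100
73rd selection = r + (73−1)·k = 28 + 72×100 = 28 + 7200 = 7228

7228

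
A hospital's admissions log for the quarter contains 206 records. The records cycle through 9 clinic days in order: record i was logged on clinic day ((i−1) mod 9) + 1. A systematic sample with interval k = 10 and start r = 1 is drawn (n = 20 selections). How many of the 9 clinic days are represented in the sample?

Consecutive selections differ by k = 10, so their clinic day numbers differ by 10 mod 9 = 1.
gcd(10, 9) = 1, so the sample visits 9/1 = 9 distinct residues mod 9.
Start 1 is clinic day 1; the clinic days hit are 1, 2, 3, 4, 5, 6, 7, 8, 9.

9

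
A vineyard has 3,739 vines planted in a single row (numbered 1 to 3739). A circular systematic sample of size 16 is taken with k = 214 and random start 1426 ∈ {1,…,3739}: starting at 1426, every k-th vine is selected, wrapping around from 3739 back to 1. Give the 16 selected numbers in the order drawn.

1426, 1640, 1854, 2068, 2282, 2496, 2710, 2924, 3138, 3352, 3566, 41, 255, 469, 683, 897

Selection 1: 1426
Selection 2: 1426 + 214 = 1640
Selection 3: 1640 + 214 = 1854
Selection 4: 1854 + 214 = 2068
Selection 5: 2068 + 214 = 2282
Selection 6: 2282 + 214 = 2496
Selection 7: 2496 + 214 = 2710
Selection 8: 2710 + 214 = 2924
Selection 9: 2924 + 214 = 3138
Selection 10: 3138 + 214 = 3352
Selection 11: 3352 + 214 = 3566
Selection 12: 3566 + 214 = 3780 → 3780 − 3739 = 41
Selection 13: 41 + 214 = 255
Selection 14: 255 + 214 = 469
Selection 15: 469 + 214 = 683
Selection 16: 683 + 214 = 897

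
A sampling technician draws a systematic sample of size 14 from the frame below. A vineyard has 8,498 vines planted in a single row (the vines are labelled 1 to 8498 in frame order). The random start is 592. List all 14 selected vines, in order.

592, 1199, 1806, 2413, 3020, 3627, 4234, 4841, 5448, 6055, 6662, 7269, 7876, 8483

k = N/n = 8498/14 = 607
vine 1: 592
vine 2: 592 + 607 = 1199
vine 3: 1199 + 607 = 1806
vine 4: 1806 + 607 = 2413
vine 5: 2413 + 607 = 3020
vine 6: 3020 + 607 = 3627
vine 7: 3627 + 607 = 4234
vine 8: 4234 + 607 = 4841
vine 9: 4841 + 607 = 5448
vine 10: 5448 + 607 = 6055
vine 11: 6055 + 607 = 6662
vine 12: 6662 + 607 = 7269
vine 13: 7269 + 607 = 7876
vine 14: 7876 + 607 = 8483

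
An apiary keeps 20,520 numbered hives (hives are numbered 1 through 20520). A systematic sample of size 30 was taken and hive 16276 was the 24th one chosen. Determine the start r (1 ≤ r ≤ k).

k = 20520/30 = 684
r = 16276 − (24−1)×684 = 16276 − 15732 = 544

544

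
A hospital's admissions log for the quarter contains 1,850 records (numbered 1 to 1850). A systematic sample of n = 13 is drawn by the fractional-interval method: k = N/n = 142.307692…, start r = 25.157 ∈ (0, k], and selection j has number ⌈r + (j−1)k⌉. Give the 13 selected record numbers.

26, 168, 310, 453, 595, 737, 880, 1022, 1164, 1306, 1449, 1591, 1733

j=1: r + 0k = 25.157 → ⌈·⌉ = 26
j=2: r + 1k = 167.464692… → ⌈·⌉ = 168
j=3: r + 2k = 309.772384… → ⌈·⌉ = 310
j=4: r + 3k = 452.080076… → ⌈·⌉ = 453
j=5: r + 4k = 594.387769… → ⌈·⌉ = 595
j=6: r + 5k = 736.695461… → ⌈·⌉ = 737
j=7: r + 6k = 879.003153… → ⌈·⌉ = 880
j=8: r + 7k = 1021.310846… → ⌈·⌉ = 1022
j=9: r + 8k = 1163.618538… → ⌈·⌉ = 1164
j=10: r + 9k = 1305.926230… → ⌈·⌉ = 1306
j=11: r + 10k = 1448.233923… → ⌈·⌉ = 1449
j=12: r + 11k = 1590.541615… → ⌈·⌉ = 1591
j=13: r + 12k = 1732.849307… → ⌈·⌉ = 1733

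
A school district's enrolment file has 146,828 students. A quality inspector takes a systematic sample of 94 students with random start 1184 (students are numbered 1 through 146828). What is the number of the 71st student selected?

k = 146828/94 = 1562
71st selection = r + (71−1)·k = 1184 + 70×1562 = 1184 + 109340 = 110524

110524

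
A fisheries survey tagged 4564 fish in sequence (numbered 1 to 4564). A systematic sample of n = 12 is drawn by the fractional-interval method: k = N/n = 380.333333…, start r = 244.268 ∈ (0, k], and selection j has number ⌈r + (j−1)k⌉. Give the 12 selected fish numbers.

j=1: r + 0k = 244.268 → ⌈·⌉ = 245
j=2: r + 1k = 624.601333… → ⌈·⌉ = 625
j=3: r + 2k = 1004.934666… → ⌈·⌉ = 1005
j=4: r + 3k = 1385.268 → ⌈·⌉ = 1386
j=5: r + 4k = 1765.601333… → ⌈·⌉ = 1766
j=6: r + 5k = 2145.934666… → ⌈·⌉ = 2146
j=7: r + 6k = 2526.268 → ⌈·⌉ = 2527
j=8: r + 7k = 2906.601333… → ⌈·⌉ = 2907
j=9: r + 8k = 3286.934666… → ⌈·⌉ = 3287
j=10: r + 9k = 3667.268 → ⌈·⌉ = 3668
j=11: r + 10k = 4047.601333… → ⌈·⌉ = 4048
j=12: r + 11k = 4427.934666… → ⌈·⌉ = 4428

245, 625, 1005, 1386, 1766, 2146, 2527, 2907, 3287, 3668, 4048, 4428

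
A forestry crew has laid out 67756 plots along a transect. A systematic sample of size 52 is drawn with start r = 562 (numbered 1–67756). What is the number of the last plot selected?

67015

k = 67756/52 = 1303
52nd selection = r + (52−1)·k = 562 + 51×1303 = 562 + 66453 = 67015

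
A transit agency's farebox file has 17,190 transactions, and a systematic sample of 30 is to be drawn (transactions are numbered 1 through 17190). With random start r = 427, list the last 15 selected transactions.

9022, 9595, 10168, 10741, 11314, 11887, 12460, 13033, 13606, 14179, 14752, 15325, 15898, 16471, 17044

k = N/n = 17190/30 = 573
16th selection = 427 + 15×573 = 9022
17th: 9022 + 573 = 9595
18th: 9595 + 573 = 10168
19th: 10168 + 573 = 10741
20th: 10741 + 573 = 11314
21st: 11314 + 573 = 11887
22nd: 11887 + 573 = 12460
23rd: 12460 + 573 = 13033
24th: 13033 + 573 = 13606
25th: 13606 + 573 = 14179
26th: 14179 + 573 = 14752
27th: 14752 + 573 = 15325
28th: 15325 + 573 = 15898
29th: 15898 + 573 = 16471
30th: 16471 + 573 = 17044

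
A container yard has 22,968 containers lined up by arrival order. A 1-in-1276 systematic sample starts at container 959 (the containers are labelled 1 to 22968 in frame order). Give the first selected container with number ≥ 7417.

8615

k = 1276
Steps past start: ⌈(7417 − 959)/1276⌉ = ⌈6458/1276⌉ = 6
Selected container: 959 + 6×1276 = 8615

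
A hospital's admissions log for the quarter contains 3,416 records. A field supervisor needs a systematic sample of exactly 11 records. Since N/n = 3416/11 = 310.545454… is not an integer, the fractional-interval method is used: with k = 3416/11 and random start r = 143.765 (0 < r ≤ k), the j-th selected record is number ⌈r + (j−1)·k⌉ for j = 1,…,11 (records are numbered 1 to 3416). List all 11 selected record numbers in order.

144, 455, 765, 1076, 1386, 1697, 2008, 2318, 2629, 2939, 3250

j=1: r + 0k = 143.765 → ⌈·⌉ = 144
j=2: r + 1k = 454.310454… → ⌈·⌉ = 455
j=3: r + 2k = 764.855909… → ⌈·⌉ = 765
j=4: r + 3k = 1075.401363… → ⌈·⌉ = 1076
j=5: r + 4k = 1385.946818… → ⌈·⌉ = 1386
j=6: r + 5k = 1696.492272… → ⌈·⌉ = 1697
j=7: r + 6k = 2007.037727… → ⌈·⌉ = 2008
j=8: r + 7k = 2317.583181… → ⌈·⌉ = 2318
j=9: r + 8k = 2628.128636… → ⌈·⌉ = 2629
j=10: r + 9k = 2938.674090… → ⌈·⌉ = 2939
j=11: r + 10k = 3249.219545… → ⌈·⌉ = 3250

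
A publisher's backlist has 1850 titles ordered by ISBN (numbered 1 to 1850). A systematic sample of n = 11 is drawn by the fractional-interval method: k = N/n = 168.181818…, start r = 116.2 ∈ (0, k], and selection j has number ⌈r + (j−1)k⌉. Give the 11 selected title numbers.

117, 285, 453, 621, 789, 958, 1126, 1294, 1462, 1630, 1799

j=1: r + 0k = 116.2 → ⌈·⌉ = 117
j=2: r + 1k = 284.381818… → ⌈·⌉ = 285
j=3: r + 2k = 452.563636… → ⌈·⌉ = 453
j=4: r + 3k = 620.745454… → ⌈·⌉ = 621
j=5: r + 4k = 788.927272… → ⌈·⌉ = 789
j=6: r + 5k = 957.109090… → ⌈·⌉ = 958
j=7: r + 6k = 1125.290909… → ⌈·⌉ = 1126
j=8: r + 7k = 1293.472727… → ⌈·⌉ = 1294
j=9: r + 8k = 1461.654545… → ⌈·⌉ = 1462
j=10: r + 9k = 1629.836363… → ⌈·⌉ = 1630
j=11: r + 10k = 1798.018181… → ⌈·⌉ = 1799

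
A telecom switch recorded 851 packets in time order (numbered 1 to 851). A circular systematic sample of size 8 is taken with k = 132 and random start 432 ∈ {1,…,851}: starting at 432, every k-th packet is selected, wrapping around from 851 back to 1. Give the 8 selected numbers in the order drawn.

Selection 1: 432
Selection 2: 432 + 132 = 564
Selection 3: 564 + 132 = 696
Selection 4: 696 + 132 = 828
Selection 5: 828 + 132 = 960 → 960 − 851 = 109
Selection 6: 109 + 132 = 241
Selection 7: 241 + 132 = 373
Selection 8: 373 + 132 = 505

432, 564, 696, 828, 109, 241, 373, 505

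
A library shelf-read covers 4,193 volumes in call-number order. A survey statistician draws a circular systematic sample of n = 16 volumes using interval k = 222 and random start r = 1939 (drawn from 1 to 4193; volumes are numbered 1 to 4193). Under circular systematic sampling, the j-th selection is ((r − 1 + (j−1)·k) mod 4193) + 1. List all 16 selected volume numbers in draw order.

Selection 1: 1939
Selection 2: 1939 + 222 = 2161
Selection 3: 2161 + 222 = 2383
Selection 4: 2383 + 222 = 2605
Selection 5: 2605 + 222 = 2827
Selection 6: 2827 + 222 = 3049
Selection 7: 3049 + 222 = 3271
Selection 8: 3271 + 222 = 3493
Selection 9: 3493 + 222 = 3715
Selection 10: 3715 + 222 = 3937
Selection 11: 3937 + 222 = 4159
Selection 12: 4159 + 222 = 4381 → 4381 − 4193 = 188
Selection 13: 188 + 222 = 410
Selection 14: 410 + 222 = 632
Selection 15: 632 + 222 = 854
Selection 16: 854 + 222 = 1076

1939, 2161, 2383, 2605, 2827, 3049, 3271, 3493, 3715, 3937, 4159, 188, 410, 632, 854, 1076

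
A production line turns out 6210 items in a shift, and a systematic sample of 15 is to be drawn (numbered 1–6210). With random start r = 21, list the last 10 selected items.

2091, 2505, 2919, 3333, 3747, 4161, 4575, 4989, 5403, 5817

k = N/n = 6210/15 = 414
6th selection = 21 + 5×414 = 2091
7th: 2091 + 414 = 2505
8th: 2505 + 414 = 2919
9th: 2919 + 414 = 3333
10th: 3333 + 414 = 3747
11th: 3747 + 414 = 4161
12th: 4161 + 414 = 4575
13th: 4575 + 414 = 4989
14th: 4989 + 414 = 5403
15th: 5403 + 414 = 5817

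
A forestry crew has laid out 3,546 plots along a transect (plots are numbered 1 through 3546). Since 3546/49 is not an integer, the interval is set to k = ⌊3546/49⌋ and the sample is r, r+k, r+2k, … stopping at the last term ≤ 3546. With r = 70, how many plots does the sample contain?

49

k = ⌊3546/49⌋ = 72
Achieved size = ⌊(3546 − 70)/72⌋ + 1 = ⌊3476/72⌋ + 1 = 48 + 1 = 49
(last selection: 70 + 48×72 = 3526 ≤ 3546; next would be 3598 > 3546)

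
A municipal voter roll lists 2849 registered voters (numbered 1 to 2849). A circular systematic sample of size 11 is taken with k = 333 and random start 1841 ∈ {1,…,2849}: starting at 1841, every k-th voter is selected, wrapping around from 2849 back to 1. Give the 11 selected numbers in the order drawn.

1841, 2174, 2507, 2840, 324, 657, 990, 1323, 1656, 1989, 2322

Selection 1: 1841
Selection 2: 1841 + 333 = 2174
Selection 3: 2174 + 333 = 2507
Selection 4: 2507 + 333 = 2840
Selection 5: 2840 + 333 = 3173 → 3173 − 2849 = 324
Selection 6: 324 + 333 = 657
Selection 7: 657 + 333 = 990
Selection 8: 990 + 333 = 1323
Selection 9: 1323 + 333 = 1656
Selection 10: 1656 + 333 = 1989
Selection 11: 1989 + 333 = 2322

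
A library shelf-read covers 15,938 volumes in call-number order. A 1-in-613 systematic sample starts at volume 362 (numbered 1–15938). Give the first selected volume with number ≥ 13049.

k = 613
Steps past start: ⌈(13049 − 362)/613⌉ = ⌈12687/613⌉ = 21
Selected volume: 362 + 21×613 = 13235

13235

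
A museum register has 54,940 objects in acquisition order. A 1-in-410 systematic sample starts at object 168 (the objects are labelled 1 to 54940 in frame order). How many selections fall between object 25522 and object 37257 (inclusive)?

k = 410
First selection ≥ 25522: 168 + ⌈(25522−168)/410⌉·410 = 168 + 62×410 = 25588
Last selection ≤ 37257: 168 + ⌊(37257−168)/410⌋·410 = 168 + 90×410 = 37068
Count = 90 − 62 + 1 = 29

29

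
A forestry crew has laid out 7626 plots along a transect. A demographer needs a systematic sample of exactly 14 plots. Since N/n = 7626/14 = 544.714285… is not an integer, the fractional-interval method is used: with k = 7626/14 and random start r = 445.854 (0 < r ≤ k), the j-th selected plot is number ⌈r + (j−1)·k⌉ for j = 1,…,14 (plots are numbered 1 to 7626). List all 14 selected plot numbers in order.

j=1: r + 0k = 445.854 → ⌈·⌉ = 446
j=2: r + 1k = 990.568285… → ⌈·⌉ = 991
j=3: r + 2k = 1535.282571… → ⌈·⌉ = 1536
j=4: r + 3k = 2079.996857… → ⌈·⌉ = 2080
j=5: r + 4k = 2624.711142… → ⌈·⌉ = 2625
j=6: r + 5k = 3169.425428… → ⌈·⌉ = 3170
j=7: r + 6k = 3714.139714… → ⌈·⌉ = 3715
j=8: r + 7k = 4258.854 → ⌈·⌉ = 4259
j=9: r + 8k = 4803.568285… → ⌈·⌉ = 4804
j=10: r + 9k = 5348.282571… → ⌈·⌉ = 5349
j=11: r + 10k = 5892.996857… → ⌈·⌉ = 5893
j=12: r + 11k = 6437.711142… → ⌈·⌉ = 6438
j=13: r + 12k = 6982.425428… → ⌈·⌉ = 6983
j=14: r + 13k = 7527.139714… → ⌈·⌉ = 7528

446, 991, 1536, 2080, 2625, 3170, 3715, 4259, 4804, 5349, 5893, 6438, 6983, 7528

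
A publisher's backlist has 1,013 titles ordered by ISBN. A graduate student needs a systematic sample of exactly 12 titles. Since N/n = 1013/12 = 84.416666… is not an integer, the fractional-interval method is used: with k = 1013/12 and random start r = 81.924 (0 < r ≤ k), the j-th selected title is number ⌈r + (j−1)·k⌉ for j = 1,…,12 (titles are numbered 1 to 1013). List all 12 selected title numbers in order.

82, 167, 251, 336, 420, 505, 589, 673, 758, 842, 927, 1011

j=1: r + 0k = 81.924 → ⌈·⌉ = 82
j=2: r + 1k = 166.340666… → ⌈·⌉ = 167
j=3: r + 2k = 250.757333… → ⌈·⌉ = 251
j=4: r + 3k = 335.174 → ⌈·⌉ = 336
j=5: r + 4k = 419.590666… → ⌈·⌉ = 420
j=6: r + 5k = 504.007333… → ⌈·⌉ = 505
j=7: r + 6k = 588.424 → ⌈·⌉ = 589
j=8: r + 7k = 672.840666… → ⌈·⌉ = 673
j=9: r + 8k = 757.257333… → ⌈·⌉ = 758
j=10: r + 9k = 841.674 → ⌈·⌉ = 842
j=11: r + 10k = 926.090666… → ⌈·⌉ = 927
j=12: r + 11k = 1010.507333… → ⌈·⌉ = 1011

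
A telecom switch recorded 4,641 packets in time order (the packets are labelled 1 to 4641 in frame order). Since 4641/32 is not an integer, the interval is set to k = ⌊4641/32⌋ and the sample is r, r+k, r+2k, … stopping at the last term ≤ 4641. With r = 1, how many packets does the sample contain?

33

k = ⌊4641/32⌋ = 145
Achieved size = ⌊(4641 − 1)/145⌋ + 1 = ⌊4640/145⌋ + 1 = 32 + 1 = 33
(last selection: 1 + 32×145 = 4641 ≤ 4641; next would be 4786 > 4641)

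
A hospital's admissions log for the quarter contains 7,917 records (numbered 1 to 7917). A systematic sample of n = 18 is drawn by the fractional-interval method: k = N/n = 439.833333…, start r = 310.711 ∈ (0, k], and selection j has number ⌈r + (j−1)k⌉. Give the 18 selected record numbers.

311, 751, 1191, 1631, 2071, 2510, 2950, 3390, 3830, 4270, 4710, 5149, 5589, 6029, 6469, 6909, 7349, 7788

j=1: r + 0k = 310.711 → ⌈·⌉ = 311
j=2: r + 1k = 750.544333… → ⌈·⌉ = 751
j=3: r + 2k = 1190.377666… → ⌈·⌉ = 1191
j=4: r + 3k = 1630.211 → ⌈·⌉ = 1631
j=5: r + 4k = 2070.044333… → ⌈·⌉ = 2071
j=6: r + 5k = 2509.877666… → ⌈·⌉ = 2510
j=7: r + 6k = 2949.711 → ⌈·⌉ = 2950
j=8: r + 7k = 3389.544333… → ⌈·⌉ = 3390
j=9: r + 8k = 3829.377666… → ⌈·⌉ = 3830
j=10: r + 9k = 4269.211 → ⌈·⌉ = 4270
j=11: r + 10k = 4709.044333… → ⌈·⌉ = 4710
j=12: r + 11k = 5148.877666… → ⌈·⌉ = 5149
j=13: r + 12k = 5588.711 → ⌈·⌉ = 5589
j=14: r + 13k = 6028.544333… → ⌈·⌉ = 6029
j=15: r + 14k = 6468.377666… → ⌈·⌉ = 6469
j=16: r + 15k = 6908.211 → ⌈·⌉ = 6909
j=17: r + 16k = 7348.044333… → ⌈·⌉ = 7349
j=18: r + 17k = 7787.877666… → ⌈·⌉ = 7788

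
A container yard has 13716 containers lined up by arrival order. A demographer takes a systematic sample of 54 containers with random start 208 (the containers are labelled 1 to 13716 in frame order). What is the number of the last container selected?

k = 13716/54 = 254
54th selection = r + (54−1)·k = 208 + 53×254 = 208 + 13462 = 13670

13670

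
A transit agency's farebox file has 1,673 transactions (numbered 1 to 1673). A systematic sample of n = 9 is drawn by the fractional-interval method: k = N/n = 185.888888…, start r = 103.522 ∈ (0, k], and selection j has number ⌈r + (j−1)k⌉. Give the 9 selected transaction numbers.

j=1: r + 0k = 103.522 → ⌈·⌉ = 104
j=2: r + 1k = 289.410888… → ⌈·⌉ = 290
j=3: r + 2k = 475.299777… → ⌈·⌉ = 476
j=4: r + 3k = 661.188666… → ⌈·⌉ = 662
j=5: r + 4k = 847.077555… → ⌈·⌉ = 848
j=6: r + 5k = 1032.966444… → ⌈·⌉ = 1033
j=7: r + 6k = 1218.855333… → ⌈·⌉ = 1219
j=8: r + 7k = 1404.744222… → ⌈·⌉ = 1405
j=9: r + 8k = 1590.633111… → ⌈·⌉ = 1591

104, 290, 476, 662, 848, 1033, 1219, 1405, 1591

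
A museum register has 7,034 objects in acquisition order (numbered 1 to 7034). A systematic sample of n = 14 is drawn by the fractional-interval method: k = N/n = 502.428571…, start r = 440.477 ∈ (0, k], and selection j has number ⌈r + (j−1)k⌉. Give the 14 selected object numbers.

j=1: r + 0k = 440.477 → ⌈·⌉ = 441
j=2: r + 1k = 942.905571… → ⌈·⌉ = 943
j=3: r + 2k = 1445.334142… → ⌈·⌉ = 1446
j=4: r + 3k = 1947.762714… → ⌈·⌉ = 1948
j=5: r + 4k = 2450.191285… → ⌈·⌉ = 2451
j=6: r + 5k = 2952.619857… → ⌈·⌉ = 2953
j=7: r + 6k = 3455.048428… → ⌈·⌉ = 3456
j=8: r + 7k = 3957.477 → ⌈·⌉ = 3958
j=9: r + 8k = 4459.905571… → ⌈·⌉ = 4460
j=10: r + 9k = 4962.334142… → ⌈·⌉ = 4963
j=11: r + 10k = 5464.762714… → ⌈·⌉ = 5465
j=12: r + 11k = 5967.191285… → ⌈·⌉ = 5968
j=13: r + 12k = 6469.619857… → ⌈·⌉ = 6470
j=14: r + 13k = 6972.048428… → ⌈·⌉ = 6973

441, 943, 1446, 1948, 2451, 2953, 3456, 3958, 4460, 4963, 5465, 5968, 6470, 6973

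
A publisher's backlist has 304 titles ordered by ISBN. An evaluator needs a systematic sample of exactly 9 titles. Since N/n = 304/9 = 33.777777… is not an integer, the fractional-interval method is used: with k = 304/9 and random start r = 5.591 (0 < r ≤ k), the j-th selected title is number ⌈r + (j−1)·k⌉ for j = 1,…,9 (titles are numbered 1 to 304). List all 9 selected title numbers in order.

j=1: r + 0k = 5.591 → ⌈·⌉ = 6
j=2: r + 1k = 39.368777… → ⌈·⌉ = 40
j=3: r + 2k = 73.146555… → ⌈·⌉ = 74
j=4: r + 3k = 106.924333… → ⌈·⌉ = 107
j=5: r + 4k = 140.702111… → ⌈·⌉ = 141
j=6: r + 5k = 174.479888… → ⌈·⌉ = 175
j=7: r + 6k = 208.257666… → ⌈·⌉ = 209
j=8: r + 7k = 242.035444… → ⌈·⌉ = 243
j=9: r + 8k = 275.813222… → ⌈·⌉ = 276

6, 40, 74, 107, 141, 175, 209, 243, 276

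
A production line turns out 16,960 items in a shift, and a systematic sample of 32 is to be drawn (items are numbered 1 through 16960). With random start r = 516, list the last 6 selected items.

k = N/n = 16960/32 = 530
27th selection = 516 + 26×530 = 14296
28th: 14296 + 530 = 14826
29th: 14826 + 530 = 15356
30th: 15356 + 530 = 15886
31st: 15886 + 530 = 16416
32nd: 16416 + 530 = 16946

14296, 14826, 15356, 15886, 16416, 16946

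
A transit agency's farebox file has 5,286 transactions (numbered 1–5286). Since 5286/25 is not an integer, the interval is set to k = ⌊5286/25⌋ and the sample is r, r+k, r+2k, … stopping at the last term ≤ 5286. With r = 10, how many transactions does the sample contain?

26

k = ⌊5286/25⌋ = 211
Achieved size = ⌊(5286 − 10)/211⌋ + 1 = ⌊5276/211⌋ + 1 = 25 + 1 = 26
(last selection: 10 + 25×211 = 5285 ≤ 5286; next would be 5496 > 5286)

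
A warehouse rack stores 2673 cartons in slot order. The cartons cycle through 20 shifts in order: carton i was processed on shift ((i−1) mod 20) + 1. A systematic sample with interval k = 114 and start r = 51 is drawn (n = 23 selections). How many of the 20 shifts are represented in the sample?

10

Consecutive selections differ by k = 114, so their shift numbers differ by 114 mod 20 = 14.
gcd(114, 20) = 2, so the sample visits 20/2 = 10 distinct residues mod 20.
Start 51 is shift 11; the shifts hit are 1, 3, 5, 7, 9, 11, 13, 15, 17, 19.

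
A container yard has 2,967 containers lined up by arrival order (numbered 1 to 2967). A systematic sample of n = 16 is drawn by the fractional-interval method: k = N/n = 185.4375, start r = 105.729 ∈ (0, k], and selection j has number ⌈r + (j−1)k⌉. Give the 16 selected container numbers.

j=1: r + 0k = 105.729 → ⌈·⌉ = 106
j=2: r + 1k = 291.1665 → ⌈·⌉ = 292
j=3: r + 2k = 476.604 → ⌈·⌉ = 477
j=4: r + 3k = 662.0415 → ⌈·⌉ = 663
j=5: r + 4k = 847.479 → ⌈·⌉ = 848
j=6: r + 5k = 1032.9165 → ⌈·⌉ = 1033
j=7: r + 6k = 1218.354 → ⌈·⌉ = 1219
j=8: r + 7k = 1403.7915 → ⌈·⌉ = 1404
j=9: r + 8k = 1589.229 → ⌈·⌉ = 1590
j=10: r + 9k = 1774.6665 → ⌈·⌉ = 1775
j=11: r + 10k = 1960.104 → ⌈·⌉ = 1961
j=12: r + 11k = 2145.5415 → ⌈·⌉ = 2146
j=13: r + 12k = 2330.979 → ⌈·⌉ = 2331
j=14: r + 13k = 2516.4165 → ⌈·⌉ = 2517
j=15: r + 14k = 2701.854 → ⌈·⌉ = 2702
j=16: r + 15k = 2887.2915 → ⌈·⌉ = 2888

106, 292, 477, 663, 848, 1033, 1219, 1404, 1590, 1775, 1961, 2146, 2331, 2517, 2702, 2888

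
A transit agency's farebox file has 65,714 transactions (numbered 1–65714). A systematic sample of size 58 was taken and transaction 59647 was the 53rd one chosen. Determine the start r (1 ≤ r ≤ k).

k = 65714/58 = 1133
r = 59647 − (53−1)×1133 = 59647 − 58916 = 731

731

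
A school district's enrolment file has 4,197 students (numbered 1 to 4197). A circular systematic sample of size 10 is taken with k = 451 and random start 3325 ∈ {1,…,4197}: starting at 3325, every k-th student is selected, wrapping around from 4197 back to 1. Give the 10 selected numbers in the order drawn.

Selection 1: 3325
Selection 2: 3325 + 451 = 3776
Selection 3: 3776 + 451 = 4227 → 4227 − 4197 = 30
Selection 4: 30 + 451 = 481
Selection 5: 481 + 451 = 932
Selection 6: 932 + 451 = 1383
Selection 7: 1383 + 451 = 1834
Selection 8: 1834 + 451 = 2285
Selection 9: 2285 + 451 = 2736
Selection 10: 2736 + 451 = 3187

3325, 3776, 30, 481, 932, 1383, 1834, 2285, 2736, 3187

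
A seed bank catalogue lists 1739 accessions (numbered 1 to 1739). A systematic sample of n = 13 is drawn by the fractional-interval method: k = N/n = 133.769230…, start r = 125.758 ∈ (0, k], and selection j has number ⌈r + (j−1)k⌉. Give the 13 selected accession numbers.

j=1: r + 0k = 125.758 → ⌈·⌉ = 126
j=2: r + 1k = 259.527230… → ⌈·⌉ = 260
j=3: r + 2k = 393.296461… → ⌈·⌉ = 394
j=4: r + 3k = 527.065692… → ⌈·⌉ = 528
j=5: r + 4k = 660.834923… → ⌈·⌉ = 661
j=6: r + 5k = 794.604153… → ⌈·⌉ = 795
j=7: r + 6k = 928.373384… → ⌈·⌉ = 929
j=8: r + 7k = 1062.142615… → ⌈·⌉ = 1063
j=9: r + 8k = 1195.911846… → ⌈·⌉ = 1196
j=10: r + 9k = 1329.681076… → ⌈·⌉ = 1330
j=11: r + 10k = 1463.450307… → ⌈·⌉ = 1464
j=12: r + 11k = 1597.219538… → ⌈·⌉ = 1598
j=13: r + 12k = 1730.988769… → ⌈·⌉ = 1731

126, 260, 394, 528, 661, 795, 929, 1063, 1196, 1330, 1464, 1598, 1731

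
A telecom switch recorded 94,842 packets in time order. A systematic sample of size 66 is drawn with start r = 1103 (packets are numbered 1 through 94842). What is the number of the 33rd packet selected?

k = 94842/66 = 1437
33rd selection = r + (33−1)·k = 1103 + 32×1437 = 1103 + 45984 = 47087

47087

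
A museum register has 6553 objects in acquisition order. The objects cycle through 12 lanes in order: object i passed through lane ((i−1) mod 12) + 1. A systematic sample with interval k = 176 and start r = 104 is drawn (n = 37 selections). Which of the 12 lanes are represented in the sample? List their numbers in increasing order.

4, 8, 12

Consecutive selections differ by k = 176, so their lane numbers differ by 176 mod 12 = 8.
gcd(176, 12) = 4, so the sample visits 12/4 = 3 distinct residues mod 12.
Start 104 is lane 8; the lanes hit are 4, 8, 12.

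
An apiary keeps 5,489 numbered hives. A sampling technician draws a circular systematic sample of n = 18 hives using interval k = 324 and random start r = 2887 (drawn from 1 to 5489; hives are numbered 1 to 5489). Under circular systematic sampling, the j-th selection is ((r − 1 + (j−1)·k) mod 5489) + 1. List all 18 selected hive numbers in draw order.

Selection 1: 2887
Selection 2: 2887 + 324 = 3211
Selection 3: 3211 + 324 = 3535
Selection 4: 3535 + 324 = 3859
Selection 5: 3859 + 324 = 4183
Selection 6: 4183 + 324 = 4507
Selection 7: 4507 + 324 = 4831
Selection 8: 4831 + 324 = 5155
Selection 9: 5155 + 324 = 5479
Selection 10: 5479 + 324 = 5803 → 5803 − 5489 = 314
Selection 11: 314 + 324 = 638
Selection 12: 638 + 324 = 962
Selection 13: 962 + 324 = 1286
Selection 14: 1286 + 324 = 1610
Selection 15: 1610 + 324 = 1934
Selection 16: 1934 + 324 = 2258
Selection 17: 2258 + 324 = 2582
Selection 18: 2582 + 324 = 2906

2887, 3211, 3535, 3859, 4183, 4507, 4831, 5155, 5479, 314, 638, 962, 1286, 1610, 1934, 2258, 2582, 2906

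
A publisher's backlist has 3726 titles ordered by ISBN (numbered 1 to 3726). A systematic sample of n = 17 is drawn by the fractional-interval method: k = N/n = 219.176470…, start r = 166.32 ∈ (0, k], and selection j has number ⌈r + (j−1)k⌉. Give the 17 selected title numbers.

j=1: r + 0k = 166.32 → ⌈·⌉ = 167
j=2: r + 1k = 385.496470… → ⌈·⌉ = 386
j=3: r + 2k = 604.672941… → ⌈·⌉ = 605
j=4: r + 3k = 823.849411… → ⌈·⌉ = 824
j=5: r + 4k = 1043.025882… → ⌈·⌉ = 1044
j=6: r + 5k = 1262.202352… → ⌈·⌉ = 1263
j=7: r + 6k = 1481.378823… → ⌈·⌉ = 1482
j=8: r + 7k = 1700.555294… → ⌈·⌉ = 1701
j=9: r + 8k = 1919.731764… → ⌈·⌉ = 1920
j=10: r + 9k = 2138.908235… → ⌈·⌉ = 2139
j=11: r + 10k = 2358.084705… → ⌈·⌉ = 2359
j=12: r + 11k = 2577.261176… → ⌈·⌉ = 2578
j=13: r + 12k = 2796.437647… → ⌈·⌉ = 2797
j=14: r + 13k = 3015.614117… → ⌈·⌉ = 3016
j=15: r + 14k = 3234.790588… → ⌈·⌉ = 3235
j=16: r + 15k = 3453.967058… → ⌈·⌉ = 3454
j=17: r + 16k = 3673.143529… → ⌈·⌉ = 3674

167, 386, 605, 824, 1044, 1263, 1482, 1701, 1920, 2139, 2359, 2578, 2797, 3016, 3235, 3454, 3674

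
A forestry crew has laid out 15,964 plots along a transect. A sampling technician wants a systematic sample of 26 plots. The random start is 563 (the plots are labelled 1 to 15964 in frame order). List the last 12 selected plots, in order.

k = N/n = 15964/26 = 614
15th selection = 563 + 14×614 = 9159
16th: 9159 + 614 = 9773
17th: 9773 + 614 = 10387
18th: 10387 + 614 = 11001
19th: 11001 + 614 = 11615
20th: 11615 + 614 = 12229
21st: 12229 + 614 = 12843
22nd: 12843 + 614 = 13457
23rd: 13457 + 614 = 14071
24th: 14071 + 614 = 14685
25th: 14685 + 614 = 15299
26th: 15299 + 614 = 15913

9159, 9773, 10387, 11001, 11615, 12229, 12843, 13457, 14071, 14685, 15299, 15913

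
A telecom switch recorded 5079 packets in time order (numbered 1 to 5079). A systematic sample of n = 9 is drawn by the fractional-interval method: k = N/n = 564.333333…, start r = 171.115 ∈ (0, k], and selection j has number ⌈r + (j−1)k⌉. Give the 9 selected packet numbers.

j=1: r + 0k = 171.115 → ⌈·⌉ = 172
j=2: r + 1k = 735.448333… → ⌈·⌉ = 736
j=3: r + 2k = 1299.781666… → ⌈·⌉ = 1300
j=4: r + 3k = 1864.115 → ⌈·⌉ = 1865
j=5: r + 4k = 2428.448333… → ⌈·⌉ = 2429
j=6: r + 5k = 2992.781666… → ⌈·⌉ = 2993
j=7: r + 6k = 3557.115 → ⌈·⌉ = 3558
j=8: r + 7k = 4121.448333… → ⌈·⌉ = 4122
j=9: r + 8k = 4685.781666… → ⌈·⌉ = 4686

172, 736, 1300, 1865, 2429, 2993, 3558, 4122, 4686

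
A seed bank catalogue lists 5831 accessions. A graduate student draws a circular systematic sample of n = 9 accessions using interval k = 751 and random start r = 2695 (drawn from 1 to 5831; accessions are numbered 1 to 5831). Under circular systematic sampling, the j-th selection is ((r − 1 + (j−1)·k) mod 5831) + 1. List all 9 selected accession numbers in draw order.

Selection 1: 2695
Selection 2: 2695 + 751 = 3446
Selection 3: 3446 + 751 = 4197
Selection 4: 4197 + 751 = 4948
Selection 5: 4948 + 751 = 5699
Selection 6: 5699 + 751 = 6450 → 6450 − 5831 = 619
Selection 7: 619 + 751 = 1370
Selection 8: 1370 + 751 = 2121
Selection 9: 2121 + 751 = 2872

2695, 3446, 4197, 4948, 5699, 619, 1370, 2121, 2872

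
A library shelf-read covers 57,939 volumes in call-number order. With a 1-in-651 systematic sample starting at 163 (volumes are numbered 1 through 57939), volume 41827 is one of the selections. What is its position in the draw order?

65

k = 651
position = (41827 − 163)/651 + 1 = 41664/651 + 1 = 64 + 1 = 65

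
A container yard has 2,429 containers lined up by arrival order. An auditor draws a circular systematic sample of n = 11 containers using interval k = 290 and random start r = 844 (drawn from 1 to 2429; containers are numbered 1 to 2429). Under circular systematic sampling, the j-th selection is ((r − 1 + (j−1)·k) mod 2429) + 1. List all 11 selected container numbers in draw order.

844, 1134, 1424, 1714, 2004, 2294, 155, 445, 735, 1025, 1315

Selection 1: 844
Selection 2: 844 + 290 = 1134
Selection 3: 1134 + 290 = 1424
Selection 4: 1424 + 290 = 1714
Selection 5: 1714 + 290 = 2004
Selection 6: 2004 + 290 = 2294
Selection 7: 2294 + 290 = 2584 → 2584 − 2429 = 155
Selection 8: 155 + 290 = 445
Selection 9: 445 + 290 = 735
Selection 10: 735 + 290 = 1025
Selection 11: 1025 + 290 = 1315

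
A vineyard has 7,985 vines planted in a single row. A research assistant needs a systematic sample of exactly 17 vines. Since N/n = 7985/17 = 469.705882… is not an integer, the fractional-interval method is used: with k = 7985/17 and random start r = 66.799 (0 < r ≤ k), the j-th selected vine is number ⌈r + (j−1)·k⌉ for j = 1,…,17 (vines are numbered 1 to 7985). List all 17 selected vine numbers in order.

67, 537, 1007, 1476, 1946, 2416, 2886, 3355, 3825, 4295, 4764, 5234, 5704, 6173, 6643, 7113, 7583

j=1: r + 0k = 66.799 → ⌈·⌉ = 67
j=2: r + 1k = 536.504882… → ⌈·⌉ = 537
j=3: r + 2k = 1006.210764… → ⌈·⌉ = 1007
j=4: r + 3k = 1475.916647… → ⌈·⌉ = 1476
j=5: r + 4k = 1945.622529… → ⌈·⌉ = 1946
j=6: r + 5k = 2415.328411… → ⌈·⌉ = 2416
j=7: r + 6k = 2885.034294… → ⌈·⌉ = 2886
j=8: r + 7k = 3354.740176… → ⌈·⌉ = 3355
j=9: r + 8k = 3824.446058… → ⌈·⌉ = 3825
j=10: r + 9k = 4294.151941… → ⌈·⌉ = 4295
j=11: r + 10k = 4763.857823… → ⌈·⌉ = 4764
j=12: r + 11k = 5233.563705… → ⌈·⌉ = 5234
j=13: r + 12k = 5703.269588… → ⌈·⌉ = 5704
j=14: r + 13k = 6172.975470… → ⌈·⌉ = 6173
j=15: r + 14k = 6642.681352… → ⌈·⌉ = 6643
j=16: r + 15k = 7112.387235… → ⌈·⌉ = 7113
j=17: r + 16k = 7582.093117… → ⌈·⌉ = 7583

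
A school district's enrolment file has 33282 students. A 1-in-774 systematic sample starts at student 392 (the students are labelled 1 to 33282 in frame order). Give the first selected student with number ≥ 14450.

15098

k = 774
Steps past start: ⌈(14450 − 392)/774⌉ = ⌈14058/774⌉ = 19
Selected student: 392 + 19×774 = 15098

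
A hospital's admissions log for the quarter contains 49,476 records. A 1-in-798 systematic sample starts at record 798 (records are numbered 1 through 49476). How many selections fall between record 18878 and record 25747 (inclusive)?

k = 798
First selection ≥ 18878: 798 + ⌈(18878−798)/798⌉·798 = 798 + 23×798 = 19152
Last selection ≤ 25747: 798 + ⌊(25747−798)/798⌋·798 = 798 + 31×798 = 25536
Count = 31 − 23 + 1 = 9

9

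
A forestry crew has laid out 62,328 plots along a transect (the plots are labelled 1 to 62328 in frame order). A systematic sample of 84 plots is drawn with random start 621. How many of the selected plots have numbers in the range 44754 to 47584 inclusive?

k = 62328/84 = 742
First selection ≥ 44754: 621 + ⌈(44754−621)/742⌉·742 = 621 + 60×742 = 45141
Last selection ≤ 47584: 621 + ⌊(47584−621)/742⌋·742 = 621 + 63×742 = 47367
Count = 63 − 60 + 1 = 4

4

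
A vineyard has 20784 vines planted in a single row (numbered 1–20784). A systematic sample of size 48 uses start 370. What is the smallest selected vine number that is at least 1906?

k = 20784/48 = 433
Steps past start: ⌈(1906 − 370)/433⌉ = ⌈1536/433⌉ = 4
Selected vine: 370 + 4×433 = 2102

2102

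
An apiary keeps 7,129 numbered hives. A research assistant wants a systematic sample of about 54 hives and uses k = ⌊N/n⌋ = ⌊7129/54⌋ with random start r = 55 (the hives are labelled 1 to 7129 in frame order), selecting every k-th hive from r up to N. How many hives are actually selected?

54

k = ⌊7129/54⌋ = 132
Achieved size = ⌊(7129 − 55)/132⌋ + 1 = ⌊7074/132⌋ + 1 = 53 + 1 = 54
(last selection: 55 + 53×132 = 7051 ≤ 7129; next would be 7183 > 7129)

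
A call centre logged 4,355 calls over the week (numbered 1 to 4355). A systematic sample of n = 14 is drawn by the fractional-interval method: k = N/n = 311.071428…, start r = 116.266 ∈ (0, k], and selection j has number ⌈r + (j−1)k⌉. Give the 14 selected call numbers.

j=1: r + 0k = 116.266 → ⌈·⌉ = 117
j=2: r + 1k = 427.337428… → ⌈·⌉ = 428
j=3: r + 2k = 738.408857… → ⌈·⌉ = 739
j=4: r + 3k = 1049.480285… → ⌈·⌉ = 1050
j=5: r + 4k = 1360.551714… → ⌈·⌉ = 1361
j=6: r + 5k = 1671.623142… → ⌈·⌉ = 1672
j=7: r + 6k = 1982.694571… → ⌈·⌉ = 1983
j=8: r + 7k = 2293.766 → ⌈·⌉ = 2294
j=9: r + 8k = 2604.837428… → ⌈·⌉ = 2605
j=10: r + 9k = 2915.908857… → ⌈·⌉ = 2916
j=11: r + 10k = 3226.980285… → ⌈·⌉ = 3227
j=12: r + 11k = 3538.051714… → ⌈·⌉ = 3539
j=13: r + 12k = 3849.123142… → ⌈·⌉ = 3850
j=14: r + 13k = 4160.194571… → ⌈·⌉ = 4161

117, 428, 739, 1050, 1361, 1672, 1983, 2294, 2605, 2916, 3227, 3539, 3850, 4161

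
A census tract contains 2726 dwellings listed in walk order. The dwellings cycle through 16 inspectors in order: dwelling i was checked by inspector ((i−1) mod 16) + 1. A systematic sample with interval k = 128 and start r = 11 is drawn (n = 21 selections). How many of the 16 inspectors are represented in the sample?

Consecutive selections differ by k = 128, so their inspector numbers differ by 128 mod 16 = 0.
gcd(128, 16) = 16, so the sample visits 16/16 = 1 distinct residues mod 16.
Start 11 is inspector 11; the inspectors hit are 11.

1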